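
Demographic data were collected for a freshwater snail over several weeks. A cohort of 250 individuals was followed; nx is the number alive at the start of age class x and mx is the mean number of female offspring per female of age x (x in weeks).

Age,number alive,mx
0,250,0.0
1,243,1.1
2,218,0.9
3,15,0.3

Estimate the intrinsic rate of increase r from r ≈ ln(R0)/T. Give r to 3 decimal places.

lx = nx/n0 = nx/250: 1, 0.972, 0.872, 0.06
R0 = Σ lx·mx = 0 + 1.0692 + 0.7848 + 0.018 = 1.872
Σ x·lx·mx = 2.6928; T = 2.6928/1.872 = 1.43846…
r ≈ ln(R0)/T = ln(1.872)/1.43846… = 0.43589… → 0.436

0.436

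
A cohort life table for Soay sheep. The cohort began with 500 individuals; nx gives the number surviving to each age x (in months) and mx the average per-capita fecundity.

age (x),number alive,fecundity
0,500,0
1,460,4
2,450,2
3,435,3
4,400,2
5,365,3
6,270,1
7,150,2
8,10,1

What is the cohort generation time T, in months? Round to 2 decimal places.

3.07

lx = nx/n0 = nx/500: 1, 0.92, 0.9, 0.87, 0.8, 0.73, 0.54, 0.3, 0.02
lx·mx: 0, 3.68, 1.8, 2.61, 1.6, 2.19, 0.54, 0.6, 0.02 → R0 = 13.04
x·lx·mx: 0, 3.68, 3.6, 7.83, 6.4, 10.95, 3.24, 4.2, 0.16 → Σ = 40.06
T = 40.06 / 13.04 = 3.072086… → 3.07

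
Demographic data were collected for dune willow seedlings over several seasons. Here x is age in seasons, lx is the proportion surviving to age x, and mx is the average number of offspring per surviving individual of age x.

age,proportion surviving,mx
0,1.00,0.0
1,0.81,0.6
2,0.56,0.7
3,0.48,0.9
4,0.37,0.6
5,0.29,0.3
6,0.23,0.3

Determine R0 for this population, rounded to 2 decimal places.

1.69

lx·mx by age: 0, 0.486, 0.392, 0.432, 0.222, 0.087, 0.069
R0 = Σ lx·mx = 1.688 → 1.69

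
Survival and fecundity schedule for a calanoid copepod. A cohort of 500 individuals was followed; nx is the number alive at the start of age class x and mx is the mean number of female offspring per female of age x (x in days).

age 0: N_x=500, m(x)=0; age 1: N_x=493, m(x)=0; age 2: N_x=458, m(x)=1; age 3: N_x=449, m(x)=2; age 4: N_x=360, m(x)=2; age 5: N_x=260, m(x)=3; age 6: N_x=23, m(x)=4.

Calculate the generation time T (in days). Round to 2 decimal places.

3.71

lx = nx/n0 = nx/500: 1, 0.986, 0.916, 0.898, 0.72, 0.52, 0.046
lx·mx: 0, 0, 0.916, 1.796, 1.44, 1.56, 0.184 → R0 = 5.896
x·lx·mx: 0, 0, 1.832, 5.388, 5.76, 7.8, 1.104 → Σ = 21.884
T = 21.884 / 5.896 = 3.711669… → 3.71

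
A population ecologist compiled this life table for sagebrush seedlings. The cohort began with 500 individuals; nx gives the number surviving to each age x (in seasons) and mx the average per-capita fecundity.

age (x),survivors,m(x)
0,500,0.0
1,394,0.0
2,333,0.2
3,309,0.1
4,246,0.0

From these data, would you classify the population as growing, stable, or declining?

lx = nx/n0 = nx/500: 1, 0.788, 0.666, 0.618, 0.492
R0 = Σ lx·mx = 0 + 0 + 0.1332 + 0.0618 + 0 = 0.195
R0 < 1, so the population is declining.

declining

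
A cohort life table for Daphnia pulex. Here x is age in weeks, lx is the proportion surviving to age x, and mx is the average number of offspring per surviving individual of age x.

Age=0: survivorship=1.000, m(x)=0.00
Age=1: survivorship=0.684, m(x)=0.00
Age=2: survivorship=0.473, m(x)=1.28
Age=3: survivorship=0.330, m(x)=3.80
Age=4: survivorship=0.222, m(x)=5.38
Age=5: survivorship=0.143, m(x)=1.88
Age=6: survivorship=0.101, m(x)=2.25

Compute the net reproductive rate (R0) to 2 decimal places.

lx·mx by age: 0, 0, 0.60544, 1.254, 1.19436, 0.26884, 0.22725
R0 = Σ lx·mx = 3.54989 → 3.55

3.55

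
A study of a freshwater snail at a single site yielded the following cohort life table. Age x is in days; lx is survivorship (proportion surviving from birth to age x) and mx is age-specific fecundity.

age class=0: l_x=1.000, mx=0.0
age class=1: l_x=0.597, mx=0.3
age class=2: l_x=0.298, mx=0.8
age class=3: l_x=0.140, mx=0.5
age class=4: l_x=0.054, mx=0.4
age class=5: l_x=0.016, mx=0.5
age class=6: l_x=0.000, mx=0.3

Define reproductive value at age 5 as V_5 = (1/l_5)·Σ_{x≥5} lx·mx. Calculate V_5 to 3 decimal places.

lx·mx for x ≥ 5: 0.008, 0 → sum = 0.008
V_5 = 0.008 / l_5 = 0.008 / 0.016 = 0.5 → 0.500

0.500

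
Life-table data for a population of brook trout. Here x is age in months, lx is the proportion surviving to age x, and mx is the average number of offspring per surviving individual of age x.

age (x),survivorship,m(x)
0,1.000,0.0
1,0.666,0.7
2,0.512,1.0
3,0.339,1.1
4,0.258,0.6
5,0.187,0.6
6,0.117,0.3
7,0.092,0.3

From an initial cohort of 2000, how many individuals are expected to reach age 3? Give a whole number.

Expected survivors = N0 · l_3 = 2000 × 0.339 = 678 → 678

678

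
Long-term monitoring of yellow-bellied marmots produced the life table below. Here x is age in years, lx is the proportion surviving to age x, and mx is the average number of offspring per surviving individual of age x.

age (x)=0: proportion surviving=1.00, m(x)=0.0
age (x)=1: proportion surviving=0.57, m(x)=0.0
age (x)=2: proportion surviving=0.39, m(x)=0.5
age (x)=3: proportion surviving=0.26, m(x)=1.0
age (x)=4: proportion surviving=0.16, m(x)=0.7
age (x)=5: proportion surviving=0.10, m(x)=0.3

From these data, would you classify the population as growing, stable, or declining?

R0 = Σ lx·mx = 0 + 0 + 0.195 + 0.26 + 0.112 + 0.03 = 0.597
R0 < 1, so the population is declining.

declining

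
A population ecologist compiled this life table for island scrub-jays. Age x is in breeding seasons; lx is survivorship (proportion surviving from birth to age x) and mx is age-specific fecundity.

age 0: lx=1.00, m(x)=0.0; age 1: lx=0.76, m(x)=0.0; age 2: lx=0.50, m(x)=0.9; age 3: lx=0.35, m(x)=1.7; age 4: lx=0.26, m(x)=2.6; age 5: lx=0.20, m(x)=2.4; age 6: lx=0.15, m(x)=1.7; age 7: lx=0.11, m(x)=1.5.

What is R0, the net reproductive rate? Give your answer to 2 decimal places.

lx·mx by age: 0, 0, 0.45, 0.595, 0.676, 0.48, 0.255, 0.165
R0 = Σ lx·mx = 2.621 → 2.62

2.62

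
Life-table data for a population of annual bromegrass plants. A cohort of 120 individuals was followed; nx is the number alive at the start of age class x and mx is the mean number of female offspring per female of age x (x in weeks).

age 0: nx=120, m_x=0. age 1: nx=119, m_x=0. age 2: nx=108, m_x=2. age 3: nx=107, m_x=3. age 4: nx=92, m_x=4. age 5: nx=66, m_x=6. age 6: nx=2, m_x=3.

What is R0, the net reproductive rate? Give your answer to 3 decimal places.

lx = nx/n0 = nx/120: 1, 0.99167…, 0.9, 0.89167…, 0.76667…, 0.55, 0.01667…
lx·mx by age: 0, 0, 1.8, 2.675…, 3.066667…, 3.3, 0.05…
R0 = Σ lx·mx = 10.891667… → 10.892

10.892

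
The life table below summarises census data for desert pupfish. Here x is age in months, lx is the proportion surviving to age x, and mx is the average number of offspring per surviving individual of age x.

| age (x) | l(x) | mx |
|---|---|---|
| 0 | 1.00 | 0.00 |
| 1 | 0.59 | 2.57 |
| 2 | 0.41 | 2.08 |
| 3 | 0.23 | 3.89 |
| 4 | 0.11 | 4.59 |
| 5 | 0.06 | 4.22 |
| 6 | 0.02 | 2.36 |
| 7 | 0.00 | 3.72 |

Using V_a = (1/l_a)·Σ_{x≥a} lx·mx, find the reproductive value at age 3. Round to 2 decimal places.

7.39

lx·mx for x ≥ 3: 0.8947, 0.5049, 0.2532, 0.0472, 0 → sum = 1.7
V_3 = 1.7 / l_3 = 1.7 / 0.23 = 7.391304… → 7.39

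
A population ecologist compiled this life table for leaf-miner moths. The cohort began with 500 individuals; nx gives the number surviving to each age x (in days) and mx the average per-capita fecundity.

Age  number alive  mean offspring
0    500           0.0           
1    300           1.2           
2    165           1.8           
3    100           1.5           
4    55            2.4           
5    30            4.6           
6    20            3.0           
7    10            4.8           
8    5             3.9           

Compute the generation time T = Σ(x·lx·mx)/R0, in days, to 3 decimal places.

lx = nx/n0 = nx/500: 1, 0.6, 0.33, 0.2, 0.11, 0.06, 0.04, 0.02, 0.01
lx·mx: 0, 0.72, 0.594, 0.3, 0.264, 0.276, 0.12, 0.096, 0.039 → R0 = 2.409
x·lx·mx: 0, 0.72, 1.188, 0.9, 1.056, 1.38, 0.72, 0.672, 0.312 → Σ = 6.948
T = 6.948 / 2.409 = 2.884184… → 2.884

2.884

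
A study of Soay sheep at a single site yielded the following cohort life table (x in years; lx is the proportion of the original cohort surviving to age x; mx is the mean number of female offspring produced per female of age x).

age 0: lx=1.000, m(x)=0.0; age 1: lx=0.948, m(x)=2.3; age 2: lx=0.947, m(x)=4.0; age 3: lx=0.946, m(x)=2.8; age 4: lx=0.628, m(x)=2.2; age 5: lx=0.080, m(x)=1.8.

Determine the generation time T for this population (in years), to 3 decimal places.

2.361

lx·mx: 0, 2.1804, 3.788, 2.6488, 1.3816, 0.144 → R0 = 10.1428
x·lx·mx: 0, 2.1804, 7.576, 7.9464, 5.5264, 0.72 → Σ = 23.9492
T = 23.9492 / 10.1428 = 2.361202… → 2.361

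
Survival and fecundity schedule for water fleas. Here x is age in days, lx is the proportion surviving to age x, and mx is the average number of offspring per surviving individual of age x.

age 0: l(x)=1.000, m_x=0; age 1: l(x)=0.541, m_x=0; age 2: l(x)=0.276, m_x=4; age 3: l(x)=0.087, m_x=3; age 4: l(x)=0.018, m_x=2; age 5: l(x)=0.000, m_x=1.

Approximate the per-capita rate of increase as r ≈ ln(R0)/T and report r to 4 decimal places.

R0 = Σ lx·mx = 0 + 0 + 1.104 + 0.261 + 0.036 + 0 = 1.401
Σ x·lx·mx = 3.135; T = 3.135/1.401 = 2.23769…
r ≈ ln(R0)/T = ln(1.401)/2.23769… = 0.150685… → 0.1507

0.1507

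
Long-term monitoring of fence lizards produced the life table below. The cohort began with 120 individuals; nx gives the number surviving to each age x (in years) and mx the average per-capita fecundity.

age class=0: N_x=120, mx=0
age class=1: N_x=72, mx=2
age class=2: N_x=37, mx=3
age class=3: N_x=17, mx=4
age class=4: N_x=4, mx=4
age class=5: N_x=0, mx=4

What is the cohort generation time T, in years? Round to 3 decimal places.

lx = nx/n0 = nx/120: 1, 0.6, 0.30833…, 0.14167…, 0.03333…, 0
lx·mx: 0, 1.2, 0.925…, 0.566667…, 0.133333…, 0 → R0 = 2.825…
x·lx·mx: 0, 1.2, 1.85…, 1.7…, 0.533333…, 0 → Σ = 5.283333…
T = 5.283333… / 2.825… = 1.870206… → 1.870

1.870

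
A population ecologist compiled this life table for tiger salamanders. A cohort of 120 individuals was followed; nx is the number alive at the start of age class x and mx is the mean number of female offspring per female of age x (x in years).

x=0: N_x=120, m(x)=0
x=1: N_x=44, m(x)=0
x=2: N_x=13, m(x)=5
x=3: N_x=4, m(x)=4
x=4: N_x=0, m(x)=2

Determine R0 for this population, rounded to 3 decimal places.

lx = nx/n0 = nx/120: 1, 0.36667…, 0.10833…, 0.03333…, 0
lx·mx by age: 0, 0, 0.541667…, 0.133333…, 0
R0 = Σ lx·mx = 0.675… → 0.675

0.675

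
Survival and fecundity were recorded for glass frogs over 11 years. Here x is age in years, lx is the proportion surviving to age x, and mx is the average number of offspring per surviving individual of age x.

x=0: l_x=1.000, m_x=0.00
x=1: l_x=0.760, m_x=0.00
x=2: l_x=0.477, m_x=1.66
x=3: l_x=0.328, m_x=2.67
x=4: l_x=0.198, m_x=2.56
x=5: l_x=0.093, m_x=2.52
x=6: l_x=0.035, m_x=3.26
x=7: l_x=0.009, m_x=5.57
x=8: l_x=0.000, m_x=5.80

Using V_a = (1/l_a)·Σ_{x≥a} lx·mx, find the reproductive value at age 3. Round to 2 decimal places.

5.43

lx·mx for x ≥ 3: 0.87576, 0.50688, 0.23436, 0.1141, 0.05013, 0 → sum = 1.78123
V_3 = 1.78123 / l_3 = 1.78123 / 0.328 = 5.430579… → 5.43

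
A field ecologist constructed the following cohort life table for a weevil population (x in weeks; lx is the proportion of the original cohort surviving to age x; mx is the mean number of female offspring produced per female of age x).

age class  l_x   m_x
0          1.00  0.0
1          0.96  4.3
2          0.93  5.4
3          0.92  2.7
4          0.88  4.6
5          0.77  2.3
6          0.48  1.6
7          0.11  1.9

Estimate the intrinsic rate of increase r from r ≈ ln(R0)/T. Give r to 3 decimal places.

1.018

R0 = Σ lx·mx = 0 + 4.128 + 5.022 + 2.484 + 4.048 + 1.771 + 0.768 + 0.209 = 18.43
Σ x·lx·mx = 52.742; T = 52.742/18.43 = 2.86175…
r ≈ ln(R0)/T = ln(18.43)/2.86175… = 1.01825… → 1.018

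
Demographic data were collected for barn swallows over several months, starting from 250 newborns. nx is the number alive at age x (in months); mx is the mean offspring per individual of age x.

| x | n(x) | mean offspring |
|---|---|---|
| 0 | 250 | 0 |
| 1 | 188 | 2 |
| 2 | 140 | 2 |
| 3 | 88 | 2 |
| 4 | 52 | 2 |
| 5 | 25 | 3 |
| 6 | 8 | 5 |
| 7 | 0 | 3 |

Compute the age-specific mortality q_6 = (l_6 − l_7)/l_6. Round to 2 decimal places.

lx = nx/n0 = nx/250: 1, 0.752, 0.56, 0.352, 0.208, 0.1, 0.032, 0
q_6 = (l_6 − l_7) / l_6 = (0.032 − 0) / 0.032
     = 0.032 / 0.032 = 1 → 1.00

1.00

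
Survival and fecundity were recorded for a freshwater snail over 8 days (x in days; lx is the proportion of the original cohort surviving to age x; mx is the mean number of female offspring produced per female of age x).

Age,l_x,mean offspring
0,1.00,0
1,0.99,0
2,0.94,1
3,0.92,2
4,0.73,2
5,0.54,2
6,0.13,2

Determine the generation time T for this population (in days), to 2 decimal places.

lx·mx: 0, 0, 0.94, 1.84, 1.46, 1.08, 0.26 → R0 = 5.58
x·lx·mx: 0, 0, 1.88, 5.52, 5.84, 5.4, 1.56 → Σ = 20.2
T = 20.2 / 5.58 = 3.620072… → 3.62

3.62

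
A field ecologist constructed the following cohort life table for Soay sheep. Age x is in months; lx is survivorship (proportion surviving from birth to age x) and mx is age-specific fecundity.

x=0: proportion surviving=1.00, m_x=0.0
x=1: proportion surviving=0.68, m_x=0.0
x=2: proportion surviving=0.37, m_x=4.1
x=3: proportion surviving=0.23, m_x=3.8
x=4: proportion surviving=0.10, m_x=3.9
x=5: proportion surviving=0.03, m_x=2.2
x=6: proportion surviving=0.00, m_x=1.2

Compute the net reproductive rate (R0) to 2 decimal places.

lx·mx by age: 0, 0, 1.517, 0.874, 0.39, 0.066, 0
R0 = Σ lx·mx = 2.847 → 2.85

2.85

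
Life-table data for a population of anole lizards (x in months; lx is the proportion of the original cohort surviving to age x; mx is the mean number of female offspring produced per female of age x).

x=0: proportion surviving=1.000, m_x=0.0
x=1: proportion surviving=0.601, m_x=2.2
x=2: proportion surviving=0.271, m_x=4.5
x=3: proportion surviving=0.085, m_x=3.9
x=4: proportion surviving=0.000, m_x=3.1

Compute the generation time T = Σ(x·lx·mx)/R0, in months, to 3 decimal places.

lx·mx: 0, 1.3222, 1.2195, 0.3315, 0 → R0 = 2.8732
x·lx·mx: 0, 1.3222, 2.439, 0.9945, 0 → Σ = 4.7557
T = 4.7557 / 2.8732 = 1.655193… → 1.655

1.655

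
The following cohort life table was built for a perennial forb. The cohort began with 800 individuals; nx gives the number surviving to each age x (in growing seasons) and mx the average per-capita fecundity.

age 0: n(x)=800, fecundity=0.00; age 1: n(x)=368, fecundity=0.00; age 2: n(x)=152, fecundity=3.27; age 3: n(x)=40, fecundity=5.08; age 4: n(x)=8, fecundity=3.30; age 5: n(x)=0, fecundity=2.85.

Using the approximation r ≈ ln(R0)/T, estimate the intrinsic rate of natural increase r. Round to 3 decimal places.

-0.041

lx = nx/n0 = nx/800: 1, 0.46, 0.19, 0.05, 0.01, 0
R0 = Σ lx·mx = 0 + 0 + 0.6213 + 0.254 + 0.033 + 0 = 0.9083
Σ x·lx·mx = 2.1366; T = 2.1366/0.9083 = 2.35231…
r ≈ ln(R0)/T = ln(0.9083)/2.35231… = -0.04089… → -0.041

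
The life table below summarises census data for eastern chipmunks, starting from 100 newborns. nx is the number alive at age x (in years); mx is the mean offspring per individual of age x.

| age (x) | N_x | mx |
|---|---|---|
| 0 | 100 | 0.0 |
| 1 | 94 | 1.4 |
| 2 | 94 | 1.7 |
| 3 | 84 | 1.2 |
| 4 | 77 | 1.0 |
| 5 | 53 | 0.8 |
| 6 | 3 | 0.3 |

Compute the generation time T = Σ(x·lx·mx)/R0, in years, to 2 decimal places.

2.50

lx = nx/n0 = nx/100: 1, 0.94, 0.94, 0.84, 0.77, 0.53, 0.03
lx·mx: 0, 1.316, 1.598, 1.008, 0.77, 0.424, 0.009 → R0 = 5.125
x·lx·mx: 0, 1.316, 3.196, 3.024, 3.08, 2.12, 0.054 → Σ = 12.79
T = 12.79 / 5.125 = 2.49561… → 2.50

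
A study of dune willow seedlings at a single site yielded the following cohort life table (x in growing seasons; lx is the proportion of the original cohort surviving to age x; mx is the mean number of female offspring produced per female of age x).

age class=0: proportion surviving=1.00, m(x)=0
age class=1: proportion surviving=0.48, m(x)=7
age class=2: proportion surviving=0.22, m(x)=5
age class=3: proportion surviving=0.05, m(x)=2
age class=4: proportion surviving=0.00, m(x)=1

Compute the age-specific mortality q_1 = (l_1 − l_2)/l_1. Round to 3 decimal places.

0.542

q_1 = (l_1 − l_2) / l_1 = (0.48 − 0.22) / 0.48
     = 0.26 / 0.48 = 0.541667… → 0.542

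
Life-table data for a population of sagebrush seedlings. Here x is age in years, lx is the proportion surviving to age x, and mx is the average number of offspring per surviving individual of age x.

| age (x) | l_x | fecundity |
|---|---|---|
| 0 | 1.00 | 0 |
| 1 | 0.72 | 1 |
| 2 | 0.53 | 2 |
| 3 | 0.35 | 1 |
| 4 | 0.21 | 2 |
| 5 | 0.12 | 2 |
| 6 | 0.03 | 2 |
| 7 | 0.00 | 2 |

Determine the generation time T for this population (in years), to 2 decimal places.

lx·mx: 0, 0.72, 1.06, 0.35, 0.42, 0.24, 0.06, 0 → R0 = 2.85
x·lx·mx: 0, 0.72, 2.12, 1.05, 1.68, 1.2, 0.36, 0 → Σ = 7.13
T = 7.13 / 2.85 = 2.501754… → 2.50

2.50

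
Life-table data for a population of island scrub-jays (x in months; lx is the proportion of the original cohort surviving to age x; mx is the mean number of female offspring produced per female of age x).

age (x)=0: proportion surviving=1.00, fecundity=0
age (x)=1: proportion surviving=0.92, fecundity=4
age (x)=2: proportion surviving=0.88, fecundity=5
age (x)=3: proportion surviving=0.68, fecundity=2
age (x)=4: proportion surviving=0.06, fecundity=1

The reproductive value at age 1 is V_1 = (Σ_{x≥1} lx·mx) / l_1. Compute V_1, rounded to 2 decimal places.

10.33

lx·mx for x ≥ 1: 3.68, 4.4, 1.36, 0.06 → sum = 9.5
V_1 = 9.5 / l_1 = 9.5 / 0.92 = 10.326087… → 10.33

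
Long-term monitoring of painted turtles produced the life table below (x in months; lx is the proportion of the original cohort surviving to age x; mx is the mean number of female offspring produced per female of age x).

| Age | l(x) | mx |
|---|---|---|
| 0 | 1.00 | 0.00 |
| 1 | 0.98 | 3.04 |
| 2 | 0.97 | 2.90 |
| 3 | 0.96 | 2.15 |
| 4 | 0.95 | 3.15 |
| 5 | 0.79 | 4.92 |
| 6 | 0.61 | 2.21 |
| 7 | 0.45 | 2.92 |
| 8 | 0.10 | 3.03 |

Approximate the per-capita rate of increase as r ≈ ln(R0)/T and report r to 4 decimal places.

0.7717

R0 = Σ lx·mx = 0 + 2.9792 + 2.813 + 2.064 + 2.9925 + 3.8868 + 1.3481 + 1.314 + 0.303 = 17.7006
Σ x·lx·mx = 65.9118; T = 65.9118/17.7006 = 3.7237…
r ≈ ln(R0)/T = ln(17.7006)/3.7237… = 0.771704… → 0.7717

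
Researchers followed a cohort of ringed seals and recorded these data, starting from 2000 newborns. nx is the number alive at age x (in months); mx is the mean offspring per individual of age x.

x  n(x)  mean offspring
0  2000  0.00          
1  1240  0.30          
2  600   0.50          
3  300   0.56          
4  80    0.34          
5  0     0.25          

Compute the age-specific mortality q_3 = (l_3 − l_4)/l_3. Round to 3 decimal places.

lx = nx/n0 = nx/2000: 1, 0.62, 0.3, 0.15, 0.04, 0
q_3 = (l_3 − l_4) / l_3 = (0.15 − 0.04) / 0.15
     = 0.11 / 0.15 = 0.733333… → 0.733

0.733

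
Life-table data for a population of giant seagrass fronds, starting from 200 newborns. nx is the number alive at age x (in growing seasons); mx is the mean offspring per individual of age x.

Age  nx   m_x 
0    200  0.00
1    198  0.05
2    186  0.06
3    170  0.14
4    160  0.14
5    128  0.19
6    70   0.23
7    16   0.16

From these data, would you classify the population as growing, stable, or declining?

declining

lx = nx/n0 = nx/200: 1, 0.99, 0.93, 0.85, 0.8, 0.64, 0.35, 0.08
R0 = Σ lx·mx = 0 + 0.0495 + 0.0558 + 0.119 + 0.112 + 0.1216 + 0.0805 + 0.0128 = 0.5512
R0 < 1, so the population is declining.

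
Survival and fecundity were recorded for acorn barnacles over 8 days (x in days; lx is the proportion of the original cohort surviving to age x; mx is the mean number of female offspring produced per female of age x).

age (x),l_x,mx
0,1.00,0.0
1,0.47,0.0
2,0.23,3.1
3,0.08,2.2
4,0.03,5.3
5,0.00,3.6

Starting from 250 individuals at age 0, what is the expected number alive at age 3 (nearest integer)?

Expected survivors = N0 · l_3 = 250 × 0.08 = 20 → 20

20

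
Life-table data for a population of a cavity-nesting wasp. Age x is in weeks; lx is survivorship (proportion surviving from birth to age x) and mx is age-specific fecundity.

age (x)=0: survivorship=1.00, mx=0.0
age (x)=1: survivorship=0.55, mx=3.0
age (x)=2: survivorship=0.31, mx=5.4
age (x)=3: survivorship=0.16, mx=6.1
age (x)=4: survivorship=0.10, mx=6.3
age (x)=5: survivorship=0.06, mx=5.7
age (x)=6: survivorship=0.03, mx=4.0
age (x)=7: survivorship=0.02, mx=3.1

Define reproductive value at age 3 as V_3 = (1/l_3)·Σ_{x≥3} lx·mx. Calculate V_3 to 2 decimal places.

13.31

lx·mx for x ≥ 3: 0.976, 0.63, 0.342, 0.12, 0.062 → sum = 2.13
V_3 = 2.13 / l_3 = 2.13 / 0.16 = 13.3125 → 13.31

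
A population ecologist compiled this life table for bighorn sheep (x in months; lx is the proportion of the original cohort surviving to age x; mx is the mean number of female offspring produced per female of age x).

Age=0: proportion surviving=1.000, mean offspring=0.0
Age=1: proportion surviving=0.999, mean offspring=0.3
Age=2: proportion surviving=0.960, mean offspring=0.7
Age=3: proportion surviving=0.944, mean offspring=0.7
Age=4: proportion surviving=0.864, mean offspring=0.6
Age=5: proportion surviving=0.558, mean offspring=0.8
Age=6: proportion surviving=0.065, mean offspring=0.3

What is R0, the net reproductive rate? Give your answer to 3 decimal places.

lx·mx by age: 0, 0.2997, 0.672, 0.6608, 0.5184, 0.4464, 0.0195
R0 = Σ lx·mx = 2.6168 → 2.617

2.617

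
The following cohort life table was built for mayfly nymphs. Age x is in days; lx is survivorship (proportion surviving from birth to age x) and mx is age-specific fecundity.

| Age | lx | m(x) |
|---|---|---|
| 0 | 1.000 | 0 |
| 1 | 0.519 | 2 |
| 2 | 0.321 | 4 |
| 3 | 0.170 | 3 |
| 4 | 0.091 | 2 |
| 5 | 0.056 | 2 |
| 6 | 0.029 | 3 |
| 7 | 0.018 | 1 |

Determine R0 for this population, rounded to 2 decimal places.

3.23

lx·mx by age: 0, 1.038, 1.284, 0.51, 0.182, 0.112, 0.087, 0.018
R0 = Σ lx·mx = 3.231 → 3.23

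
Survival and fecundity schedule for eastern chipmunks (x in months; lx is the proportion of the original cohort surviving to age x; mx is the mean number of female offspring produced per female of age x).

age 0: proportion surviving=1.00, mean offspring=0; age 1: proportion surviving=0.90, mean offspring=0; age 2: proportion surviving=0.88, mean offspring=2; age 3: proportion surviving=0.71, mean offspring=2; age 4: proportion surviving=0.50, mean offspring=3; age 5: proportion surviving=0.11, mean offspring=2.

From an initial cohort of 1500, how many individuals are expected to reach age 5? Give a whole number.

165

Expected survivors = N0 · l_5 = 1500 × 0.11 = 165 → 165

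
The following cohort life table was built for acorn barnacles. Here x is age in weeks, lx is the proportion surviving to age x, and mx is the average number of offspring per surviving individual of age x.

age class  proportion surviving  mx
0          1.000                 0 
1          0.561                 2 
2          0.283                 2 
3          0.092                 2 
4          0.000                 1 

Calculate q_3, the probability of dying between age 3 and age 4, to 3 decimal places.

q_3 = (l_3 − l_4) / l_3 = (0.092 − 0) / 0.092
     = 0.092 / 0.092 = 1 → 1.000

1.000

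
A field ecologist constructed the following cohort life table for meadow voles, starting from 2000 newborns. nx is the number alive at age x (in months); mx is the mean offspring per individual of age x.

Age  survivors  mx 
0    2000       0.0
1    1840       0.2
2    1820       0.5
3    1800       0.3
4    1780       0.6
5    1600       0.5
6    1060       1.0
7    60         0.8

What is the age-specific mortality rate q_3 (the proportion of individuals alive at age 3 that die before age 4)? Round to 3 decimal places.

0.011

lx = nx/n0 = nx/2000: 1, 0.92, 0.91, 0.9, 0.89, 0.8, 0.53, 0.03
q_3 = (l_3 − l_4) / l_3 = (0.9 − 0.89) / 0.9
     = 0.01 / 0.9 = 0.011111… → 0.011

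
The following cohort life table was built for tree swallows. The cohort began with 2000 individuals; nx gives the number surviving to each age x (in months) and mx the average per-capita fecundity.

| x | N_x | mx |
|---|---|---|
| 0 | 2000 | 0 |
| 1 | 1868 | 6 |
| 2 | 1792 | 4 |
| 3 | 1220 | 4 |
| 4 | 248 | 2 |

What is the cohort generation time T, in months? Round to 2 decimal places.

lx = nx/n0 = nx/2000: 1, 0.934, 0.896, 0.61, 0.124
lx·mx: 0, 5.604, 3.584, 2.44, 0.248 → R0 = 11.876
x·lx·mx: 0, 5.604, 7.168, 7.32, 0.992 → Σ = 21.084
T = 21.084 / 11.876 = 1.775345… → 1.78

1.78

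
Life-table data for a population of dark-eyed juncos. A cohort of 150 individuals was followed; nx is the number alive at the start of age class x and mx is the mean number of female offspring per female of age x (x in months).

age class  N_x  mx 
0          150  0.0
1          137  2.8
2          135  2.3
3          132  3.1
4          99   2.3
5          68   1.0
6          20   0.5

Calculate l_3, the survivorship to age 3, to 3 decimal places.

0.880

l_3 = n_3/n_0 = 132/150 = 0.88 → 0.880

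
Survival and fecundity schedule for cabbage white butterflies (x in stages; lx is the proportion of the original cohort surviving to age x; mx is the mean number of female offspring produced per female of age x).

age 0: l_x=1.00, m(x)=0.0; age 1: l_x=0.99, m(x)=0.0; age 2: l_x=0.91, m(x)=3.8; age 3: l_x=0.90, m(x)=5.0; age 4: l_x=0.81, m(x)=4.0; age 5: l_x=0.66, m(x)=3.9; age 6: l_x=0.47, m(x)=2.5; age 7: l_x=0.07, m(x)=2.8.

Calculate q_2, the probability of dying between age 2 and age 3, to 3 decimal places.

q_2 = (l_2 − l_3) / l_2 = (0.91 − 0.9) / 0.91
     = 0.01 / 0.91 = 0.010989… → 0.011

0.011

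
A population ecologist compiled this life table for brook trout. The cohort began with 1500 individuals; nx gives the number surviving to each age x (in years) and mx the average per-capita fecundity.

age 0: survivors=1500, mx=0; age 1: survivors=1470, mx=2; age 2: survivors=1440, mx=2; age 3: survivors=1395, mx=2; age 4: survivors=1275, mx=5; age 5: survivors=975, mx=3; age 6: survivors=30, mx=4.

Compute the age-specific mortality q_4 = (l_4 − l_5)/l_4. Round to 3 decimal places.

0.235

lx = nx/n0 = nx/1500: 1, 0.98, 0.96, 0.93, 0.85, 0.65, 0.02
q_4 = (l_4 − l_5) / l_4 = (0.85 − 0.65) / 0.85
     = 0.2 / 0.85 = 0.235294… → 0.235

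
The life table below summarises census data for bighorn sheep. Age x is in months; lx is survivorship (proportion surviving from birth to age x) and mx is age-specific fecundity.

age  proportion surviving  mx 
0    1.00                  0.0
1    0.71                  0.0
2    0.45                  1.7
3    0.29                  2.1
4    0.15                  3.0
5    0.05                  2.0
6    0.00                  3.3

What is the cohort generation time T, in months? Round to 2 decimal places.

2.94

lx·mx: 0, 0, 0.765, 0.609, 0.45, 0.1, 0 → R0 = 1.924
x·lx·mx: 0, 0, 1.53, 1.827, 1.8, 0.5, 0 → Σ = 5.657
T = 5.657 / 1.924 = 2.940229… → 2.94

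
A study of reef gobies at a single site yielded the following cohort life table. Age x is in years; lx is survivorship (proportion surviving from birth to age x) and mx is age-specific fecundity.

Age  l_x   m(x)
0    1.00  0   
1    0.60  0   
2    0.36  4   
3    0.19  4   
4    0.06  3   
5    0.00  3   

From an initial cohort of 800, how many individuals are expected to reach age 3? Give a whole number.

152

Expected survivors = N0 · l_3 = 800 × 0.19 = 152 → 152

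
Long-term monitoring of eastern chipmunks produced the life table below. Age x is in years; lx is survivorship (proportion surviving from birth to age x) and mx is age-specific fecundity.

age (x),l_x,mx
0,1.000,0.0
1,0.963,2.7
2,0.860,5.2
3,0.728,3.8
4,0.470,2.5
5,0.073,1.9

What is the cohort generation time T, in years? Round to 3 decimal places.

lx·mx: 0, 2.6001, 4.472, 2.7664, 1.175, 0.1387 → R0 = 11.1522
x·lx·mx: 0, 2.6001, 8.944, 8.2992, 4.7, 0.6935 → Σ = 25.2368
T = 25.2368 / 11.1522 = 2.262944… → 2.263

2.263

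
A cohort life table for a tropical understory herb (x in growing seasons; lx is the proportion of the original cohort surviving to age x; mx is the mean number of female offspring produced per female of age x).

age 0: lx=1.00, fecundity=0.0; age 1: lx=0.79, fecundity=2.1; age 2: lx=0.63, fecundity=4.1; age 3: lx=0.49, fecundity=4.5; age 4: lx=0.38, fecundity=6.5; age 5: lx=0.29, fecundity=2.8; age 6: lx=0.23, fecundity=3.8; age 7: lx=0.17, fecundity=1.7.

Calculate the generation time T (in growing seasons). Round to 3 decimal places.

lx·mx: 0, 1.659, 2.583, 2.205, 2.47, 0.812, 0.874, 0.289 → R0 = 10.892
x·lx·mx: 0, 1.659, 5.166, 6.615, 9.88, 4.06, 5.244, 2.023 → Σ = 34.647
T = 34.647 / 10.892 = 3.180959… → 3.181

3.181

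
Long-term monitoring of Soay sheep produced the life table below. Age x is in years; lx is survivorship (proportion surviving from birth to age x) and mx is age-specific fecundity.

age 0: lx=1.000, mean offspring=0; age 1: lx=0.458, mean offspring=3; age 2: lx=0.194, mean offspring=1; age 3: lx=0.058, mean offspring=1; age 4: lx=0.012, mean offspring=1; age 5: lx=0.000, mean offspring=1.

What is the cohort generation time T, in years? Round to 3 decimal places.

lx·mx: 0, 1.374, 0.194, 0.058, 0.012, 0 → R0 = 1.638
x·lx·mx: 0, 1.374, 0.388, 0.174, 0.048, 0 → Σ = 1.984
T = 1.984 / 1.638 = 1.211233… → 1.211

1.211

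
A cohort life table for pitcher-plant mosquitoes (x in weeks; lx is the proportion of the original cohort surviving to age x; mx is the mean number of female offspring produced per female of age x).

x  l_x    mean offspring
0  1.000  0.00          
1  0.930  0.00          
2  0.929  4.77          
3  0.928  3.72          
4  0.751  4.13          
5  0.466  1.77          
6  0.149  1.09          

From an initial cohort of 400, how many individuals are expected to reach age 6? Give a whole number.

Expected survivors = N0 · l_6 = 400 × 0.149 = 59.6 → 60

60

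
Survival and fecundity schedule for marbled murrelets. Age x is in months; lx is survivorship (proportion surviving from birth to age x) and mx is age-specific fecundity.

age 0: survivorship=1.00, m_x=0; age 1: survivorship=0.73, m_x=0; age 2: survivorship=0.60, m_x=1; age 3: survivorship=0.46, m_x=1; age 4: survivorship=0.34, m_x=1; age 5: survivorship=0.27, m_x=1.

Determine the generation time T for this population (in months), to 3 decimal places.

3.168

lx·mx: 0, 0, 0.6, 0.46, 0.34, 0.27 → R0 = 1.67
x·lx·mx: 0, 0, 1.2, 1.38, 1.36, 1.35 → Σ = 5.29
T = 5.29 / 1.67 = 3.167665… → 3.168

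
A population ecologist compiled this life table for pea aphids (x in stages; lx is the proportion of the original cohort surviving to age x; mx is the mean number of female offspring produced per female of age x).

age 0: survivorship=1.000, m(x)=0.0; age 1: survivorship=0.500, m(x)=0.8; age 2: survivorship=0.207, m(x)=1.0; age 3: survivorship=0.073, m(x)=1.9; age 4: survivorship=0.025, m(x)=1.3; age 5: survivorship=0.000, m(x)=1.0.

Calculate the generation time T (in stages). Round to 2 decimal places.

1.75

lx·mx: 0, 0.4, 0.207, 0.1387, 0.0325, 0 → R0 = 0.7782
x·lx·mx: 0, 0.4, 0.414, 0.4161, 0.13, 0 → Σ = 1.3601
T = 1.3601 / 0.7782 = 1.747751… → 1.75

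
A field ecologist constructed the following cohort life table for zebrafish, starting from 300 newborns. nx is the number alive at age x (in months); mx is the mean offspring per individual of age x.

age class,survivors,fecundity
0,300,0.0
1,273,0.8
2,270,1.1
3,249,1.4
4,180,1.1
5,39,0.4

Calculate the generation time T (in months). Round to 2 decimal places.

2.53

lx = nx/n0 = nx/300: 1, 0.91, 0.9, 0.83, 0.6, 0.13
lx·mx: 0, 0.728, 0.99, 1.162, 0.66, 0.052 → R0 = 3.592
x·lx·mx: 0, 0.728, 1.98, 3.486, 2.64, 0.26 → Σ = 9.094
T = 9.094 / 3.592 = 2.531737… → 2.53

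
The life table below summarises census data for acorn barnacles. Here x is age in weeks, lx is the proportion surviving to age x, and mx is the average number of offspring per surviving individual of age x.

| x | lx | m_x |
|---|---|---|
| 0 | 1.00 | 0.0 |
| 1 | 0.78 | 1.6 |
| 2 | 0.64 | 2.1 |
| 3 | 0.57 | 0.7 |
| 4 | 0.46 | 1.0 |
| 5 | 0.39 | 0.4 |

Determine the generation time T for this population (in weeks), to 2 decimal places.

lx·mx: 0, 1.248, 1.344, 0.399, 0.46, 0.156 → R0 = 3.607
x·lx·mx: 0, 1.248, 2.688, 1.197, 1.84, 0.78 → Σ = 7.753
T = 7.753 / 3.607 = 2.149432… → 2.15

2.15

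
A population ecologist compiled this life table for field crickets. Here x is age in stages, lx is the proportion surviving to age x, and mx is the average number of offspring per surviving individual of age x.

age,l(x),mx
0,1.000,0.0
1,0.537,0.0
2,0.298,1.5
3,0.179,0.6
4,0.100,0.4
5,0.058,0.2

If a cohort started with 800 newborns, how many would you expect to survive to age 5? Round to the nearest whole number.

46

Expected survivors = N0 · l_5 = 800 × 0.058 = 46.4 → 46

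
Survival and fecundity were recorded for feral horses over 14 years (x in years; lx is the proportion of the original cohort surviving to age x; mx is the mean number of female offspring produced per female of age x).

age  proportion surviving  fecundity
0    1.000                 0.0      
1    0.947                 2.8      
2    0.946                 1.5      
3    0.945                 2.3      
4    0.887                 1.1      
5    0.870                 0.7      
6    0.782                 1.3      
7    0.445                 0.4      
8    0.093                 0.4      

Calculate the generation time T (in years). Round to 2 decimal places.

2.94

lx·mx: 0, 2.6516, 1.419, 2.1735, 0.9757, 0.609, 1.0166, 0.178, 0.0372 → R0 = 9.0606
x·lx·mx: 0, 2.6516, 2.838, 6.5205, 3.9028, 3.045, 6.0996, 1.246, 0.2976 → Σ = 26.6011
T = 26.6011 / 9.0606 = 2.935909… → 2.94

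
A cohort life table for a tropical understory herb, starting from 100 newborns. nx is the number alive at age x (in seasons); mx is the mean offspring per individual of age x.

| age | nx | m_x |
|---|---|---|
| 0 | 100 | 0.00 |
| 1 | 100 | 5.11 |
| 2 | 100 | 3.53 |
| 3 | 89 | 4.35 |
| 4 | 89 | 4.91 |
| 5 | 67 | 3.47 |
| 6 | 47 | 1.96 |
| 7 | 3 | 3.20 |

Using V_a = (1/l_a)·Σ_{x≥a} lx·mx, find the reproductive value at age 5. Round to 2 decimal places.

lx = nx/n0 = nx/100: 1, 1, 1, 0.89, 0.89, 0.67, 0.47, 0.03
lx·mx for x ≥ 5: 2.3249, 0.9212, 0.096 → sum = 3.3421
V_5 = 3.3421 / l_5 = 3.3421 / 0.67 = 4.988209… → 4.99

4.99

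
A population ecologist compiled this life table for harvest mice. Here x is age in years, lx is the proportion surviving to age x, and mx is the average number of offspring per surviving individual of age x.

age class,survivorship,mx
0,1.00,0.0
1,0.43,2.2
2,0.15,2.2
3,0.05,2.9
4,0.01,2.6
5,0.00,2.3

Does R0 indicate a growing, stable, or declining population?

growing

R0 = Σ lx·mx = 0 + 0.946 + 0.33 + 0.145 + 0.026 + 0 = 1.447
R0 > 1, so the population is growing.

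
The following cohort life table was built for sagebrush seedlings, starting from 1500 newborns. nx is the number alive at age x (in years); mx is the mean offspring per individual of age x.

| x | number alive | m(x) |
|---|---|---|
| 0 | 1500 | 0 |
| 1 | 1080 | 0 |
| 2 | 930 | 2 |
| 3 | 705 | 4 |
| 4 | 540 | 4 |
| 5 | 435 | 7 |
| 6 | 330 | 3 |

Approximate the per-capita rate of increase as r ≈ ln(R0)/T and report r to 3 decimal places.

0.513

lx = nx/n0 = nx/1500: 1, 0.72, 0.62, 0.47, 0.36, 0.29, 0.22
R0 = Σ lx·mx = 0 + 0 + 1.24 + 1.88 + 1.44 + 2.03 + 0.66 = 7.25
Σ x·lx·mx = 27.99; T = 27.99/7.25 = 3.86069…
r ≈ ln(R0)/T = ln(7.25)/3.86069… = 0.51312… → 0.513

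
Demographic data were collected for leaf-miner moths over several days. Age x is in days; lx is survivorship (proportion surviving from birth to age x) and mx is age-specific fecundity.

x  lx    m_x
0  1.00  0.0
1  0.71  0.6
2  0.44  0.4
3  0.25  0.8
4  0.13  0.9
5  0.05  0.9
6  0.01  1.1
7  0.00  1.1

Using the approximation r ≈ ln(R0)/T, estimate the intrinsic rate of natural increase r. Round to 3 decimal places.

R0 = Σ lx·mx = 0 + 0.426 + 0.176 + 0.2 + 0.117 + 0.045 + 0.011 + 0 = 0.975
Σ x·lx·mx = 2.137; T = 2.137/0.975 = 2.19179…
r ≈ ln(R0)/T = ln(0.975)/2.19179… = -0.01155… → -0.012

-0.012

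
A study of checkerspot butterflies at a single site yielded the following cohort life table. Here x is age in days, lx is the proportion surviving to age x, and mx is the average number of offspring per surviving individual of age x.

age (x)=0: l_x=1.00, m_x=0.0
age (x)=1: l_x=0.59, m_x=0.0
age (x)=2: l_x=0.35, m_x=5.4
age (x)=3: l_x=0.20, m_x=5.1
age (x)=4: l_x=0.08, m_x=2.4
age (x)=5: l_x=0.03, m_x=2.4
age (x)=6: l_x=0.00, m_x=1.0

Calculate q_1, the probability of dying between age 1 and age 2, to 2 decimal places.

q_1 = (l_1 − l_2) / l_1 = (0.59 − 0.35) / 0.59
     = 0.24 / 0.59 = 0.40678… → 0.41

0.41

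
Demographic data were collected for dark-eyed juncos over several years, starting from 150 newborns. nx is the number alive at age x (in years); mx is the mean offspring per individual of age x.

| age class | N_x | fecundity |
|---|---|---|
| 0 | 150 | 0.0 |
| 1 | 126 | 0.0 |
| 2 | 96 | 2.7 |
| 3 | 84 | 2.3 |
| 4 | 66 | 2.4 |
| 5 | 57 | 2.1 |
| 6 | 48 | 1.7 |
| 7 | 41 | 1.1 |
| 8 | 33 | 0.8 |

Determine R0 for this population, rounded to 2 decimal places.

lx = nx/n0 = nx/150: 1, 0.84, 0.64, 0.56, 0.44, 0.38, 0.32, 0.27333…, 0.22
lx·mx by age: 0, 0, 1.728, 1.288, 1.056, 0.798, 0.544, 0.300667…, 0.176
R0 = Σ lx·mx = 5.890667… → 5.89

5.89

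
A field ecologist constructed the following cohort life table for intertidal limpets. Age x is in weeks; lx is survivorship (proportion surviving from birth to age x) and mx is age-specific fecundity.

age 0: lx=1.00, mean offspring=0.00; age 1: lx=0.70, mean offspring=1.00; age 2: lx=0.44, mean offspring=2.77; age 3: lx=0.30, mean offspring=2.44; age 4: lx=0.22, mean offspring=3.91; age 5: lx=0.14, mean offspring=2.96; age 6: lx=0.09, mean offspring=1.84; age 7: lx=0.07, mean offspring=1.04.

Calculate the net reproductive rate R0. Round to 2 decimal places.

4.16

lx·mx by age: 0, 0.7, 1.2188, 0.732, 0.8602, 0.4144, 0.1656, 0.0728
R0 = Σ lx·mx = 4.1638 → 4.16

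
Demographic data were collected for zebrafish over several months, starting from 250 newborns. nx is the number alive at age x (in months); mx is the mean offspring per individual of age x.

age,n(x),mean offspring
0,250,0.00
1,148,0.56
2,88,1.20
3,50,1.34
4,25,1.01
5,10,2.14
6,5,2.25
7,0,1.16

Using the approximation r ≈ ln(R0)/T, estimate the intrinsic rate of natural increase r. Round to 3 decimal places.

lx = nx/n0 = nx/250: 1, 0.592, 0.352, 0.2, 0.1, 0.04, 0.02, 0
R0 = Σ lx·mx = 0 + 0.33152 + 0.4224 + 0.268 + 0.101 + 0.0856 + 0.045 + 0 = 1.25352
Σ x·lx·mx = 3.08232; T = 3.08232/1.25352 = 2.45893…
r ≈ ln(R0)/T = ln(1.25352)/2.45893… = 0.09189… → 0.092

0.092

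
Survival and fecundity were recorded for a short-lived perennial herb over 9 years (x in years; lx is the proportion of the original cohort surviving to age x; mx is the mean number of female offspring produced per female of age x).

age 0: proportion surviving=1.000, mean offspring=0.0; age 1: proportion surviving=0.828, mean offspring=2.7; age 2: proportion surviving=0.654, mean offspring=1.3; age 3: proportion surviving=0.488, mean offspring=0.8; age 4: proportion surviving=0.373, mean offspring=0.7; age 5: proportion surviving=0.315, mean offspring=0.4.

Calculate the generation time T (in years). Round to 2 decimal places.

lx·mx: 0, 2.2356, 0.8502, 0.3904, 0.2611, 0.126 → R0 = 3.8633
x·lx·mx: 0, 2.2356, 1.7004, 1.1712, 1.0444, 0.63 → Σ = 6.7816
T = 6.7816 / 3.8633 = 1.75539… → 1.76

1.76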